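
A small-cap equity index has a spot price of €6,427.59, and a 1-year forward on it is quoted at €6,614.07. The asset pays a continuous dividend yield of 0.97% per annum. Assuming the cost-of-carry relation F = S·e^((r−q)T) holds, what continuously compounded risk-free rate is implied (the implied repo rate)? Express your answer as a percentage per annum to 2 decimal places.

From F = S·e^((r−q)T): (r − q) = ln(F/S)/T
ln(6614.07/6427.59) = ln(1.029012) = 0.028599
(r − q) = 0.028599 / (1) = 0.028599
r = ln(F/S)/T + q = 0.028599 + 0.0097 = 0.038299
r = 3.83%

3.83%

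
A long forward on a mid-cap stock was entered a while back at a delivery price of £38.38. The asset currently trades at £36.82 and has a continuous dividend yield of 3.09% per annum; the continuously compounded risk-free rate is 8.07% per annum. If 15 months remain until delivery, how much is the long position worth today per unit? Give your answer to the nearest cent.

£0.73

Current fair forward for the remaining 15 months: F = S·e^((r − q)·T), (r − q) = 0.0807 − 0.0309 = 0.0498
F = 36.82 · e^(0.0498 × 15/12) = 36.82 × 1.064228 = 39.1849
Value of long forward = (F − K)·e^(−rT) = (39.1849 − 38.38) · e^(−0.0807·15/12)
= 0.8049 × 0.904046 = 0.73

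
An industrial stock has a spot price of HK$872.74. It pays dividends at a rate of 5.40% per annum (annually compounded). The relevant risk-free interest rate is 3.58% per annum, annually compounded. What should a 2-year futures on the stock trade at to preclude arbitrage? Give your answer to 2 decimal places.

HK$842.86

F = S · (1+r)^T / (1+q)^T
= 872.74 × 1.072882 / 1.110916 = 872.74 × 0.965763
F = HK$842.86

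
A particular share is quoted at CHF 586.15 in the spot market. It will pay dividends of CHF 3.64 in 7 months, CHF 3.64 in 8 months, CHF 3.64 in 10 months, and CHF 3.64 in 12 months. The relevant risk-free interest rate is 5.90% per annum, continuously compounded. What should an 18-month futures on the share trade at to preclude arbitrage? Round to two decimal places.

PV(dividends) I = 3.64·e^(−0.0590·7/12) + 3.64·e^(−0.0590·8/12) + 3.64·e^(−0.0590·10/12) + 3.64·e^(−0.0590·12/12)
I = 3.5169 + 3.4996 + 3.4654 + 3.4315 = 13.9134
F = (S − I)·e^(rT) = (586.15 − 13.9134) · e^(0.0590·18/12)
= 572.2366 · e^0.088500 = 572.2366 × 1.092534 = CHF 625.19

CHF 625.19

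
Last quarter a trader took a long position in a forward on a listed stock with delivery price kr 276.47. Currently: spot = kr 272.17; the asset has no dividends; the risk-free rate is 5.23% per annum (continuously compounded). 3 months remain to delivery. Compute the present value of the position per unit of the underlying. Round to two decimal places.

Current fair forward for the remaining 3 months: F = S·e^(r·T), r = 0.0523
F = 272.17 · e^(0.0523 × 3/12) = 272.17 × 1.013161 = 275.7520
Value of long forward = (F − K)·e^(−rT) = (275.7520 − 276.47) · e^(−0.0523·3/12)
= -0.7180 × 0.987010 = -0.71

-kr 0.71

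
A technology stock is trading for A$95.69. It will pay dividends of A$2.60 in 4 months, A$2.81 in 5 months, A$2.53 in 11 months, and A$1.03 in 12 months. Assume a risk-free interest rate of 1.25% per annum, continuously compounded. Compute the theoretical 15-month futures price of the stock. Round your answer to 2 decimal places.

PV(dividends) I = 2.60·e^(−0.0125·4/12) + 2.81·e^(−0.0125·5/12) + 2.53·e^(−0.0125·11/12) + 1.03·e^(−0.0125·12/12)
I = 2.5892 + 2.7954 + 2.5012 + 1.0172 = 8.9030
F = (S − I)·e^(rT) = (95.69 − 8.9030) · e^(0.0125·15/12)
= 86.7870 · e^0.015625 = 86.7870 × 1.015748 = A$88.15

A$88.15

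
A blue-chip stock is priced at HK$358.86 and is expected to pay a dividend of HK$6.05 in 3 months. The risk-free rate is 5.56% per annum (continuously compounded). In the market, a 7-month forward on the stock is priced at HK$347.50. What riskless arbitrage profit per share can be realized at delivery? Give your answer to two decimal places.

HK$17.03 per share

PV(dividends) I = 6.05·e^(−0.0556·3/12) = 5.9665
Fair forward F* = (S − I)·e^(rT) = (358.86 − 5.9665)·e^0.032433 = 352.8935 × 1.032965 = 364.5266
Market HK$347.50 < fair 364.5266: forward underpriced → reverse cash-and-carry (short the stock, invest proceeds at r, pay the dividends, go long the forward).
Profit at T = |F_mkt − F*| = |347.50 − 364.5266| = HK$17.03 per share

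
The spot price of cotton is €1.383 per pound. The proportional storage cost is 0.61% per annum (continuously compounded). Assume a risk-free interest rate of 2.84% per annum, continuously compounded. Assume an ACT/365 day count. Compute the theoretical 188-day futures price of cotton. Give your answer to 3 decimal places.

Net carry = r + u − y = 0.0284 + 0.0061 − 0.0000 = 0.0345
F = S·e^((r+u−y)T) = 1.383 · e^(0.0345 × 188/365) = 1.383 · e^0.017770
= 1.383 × 1.017929 = €1.408 per pound

€1.408 per pound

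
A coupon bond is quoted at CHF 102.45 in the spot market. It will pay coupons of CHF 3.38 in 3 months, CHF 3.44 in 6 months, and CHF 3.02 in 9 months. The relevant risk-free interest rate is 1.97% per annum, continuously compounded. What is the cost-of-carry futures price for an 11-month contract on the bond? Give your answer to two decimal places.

PV(coupons) I = 3.38·e^(−0.0197·3/12) + 3.44·e^(−0.0197·6/12) + 3.02·e^(−0.0197·9/12)
I = 3.3634 + 3.4063 + 2.9757 = 9.7454
F = (S − I)·e^(rT) = (102.45 − 9.7454) · e^(0.0197·11/12)
= 92.7046 · e^0.018058 = 92.7046 × 1.018222 = CHF 94.39

CHF 94.39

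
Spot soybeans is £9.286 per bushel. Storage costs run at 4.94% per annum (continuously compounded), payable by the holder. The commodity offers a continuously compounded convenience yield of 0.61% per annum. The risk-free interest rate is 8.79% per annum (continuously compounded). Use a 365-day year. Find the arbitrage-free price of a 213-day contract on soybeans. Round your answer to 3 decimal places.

Net carry = r + u − y = 0.0879 + 0.0494 − 0.0061 = 0.1312
F = S·e^((r+u−y)T) = 9.286 · e^(0.1312 × 213/365) = 9.286 · e^0.076563
= 9.286 × 1.079570 = £10.025 per bushel

£10.025 per bushel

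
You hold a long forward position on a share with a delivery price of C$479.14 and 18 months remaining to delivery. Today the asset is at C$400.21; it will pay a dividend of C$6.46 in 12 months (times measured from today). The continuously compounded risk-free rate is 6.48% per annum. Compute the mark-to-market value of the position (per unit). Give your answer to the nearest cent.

-C$40.60

PV(remaining dividends) I = 6.46·e^(−0.0648·12/12) = 6.0547
Current forward F = (S − I)·e^(rT) = (400.21 − 6.0547)·e^(0.0648·18/12) = 394.1553 × 1.102081 = 434.3911
Value (long) = (F − K)·e^(−rT) = (434.3911 − 479.14) × 0.907375 = -40.6040
Value = -C$40.60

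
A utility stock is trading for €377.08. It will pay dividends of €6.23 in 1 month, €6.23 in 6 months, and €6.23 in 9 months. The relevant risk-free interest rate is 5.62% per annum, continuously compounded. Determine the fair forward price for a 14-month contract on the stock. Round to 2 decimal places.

PV(dividends) I = 6.23·e^(−0.0562·1/12) + 6.23·e^(−0.0562·6/12) + 6.23·e^(−0.0562·9/12)
I = 6.2009 + 6.0574 + 5.9729 = 18.2312
F = (S − I)·e^(rT) = (377.08 − 18.2312) · e^(0.0562·14/12)
= 358.8488 · e^0.065567 = 358.8488 × 1.067764 = €383.17

€383.17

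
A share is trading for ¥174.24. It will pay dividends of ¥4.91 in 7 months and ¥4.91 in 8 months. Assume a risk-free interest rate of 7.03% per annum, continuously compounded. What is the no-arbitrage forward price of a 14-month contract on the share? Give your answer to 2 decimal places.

PV(dividends) I = 4.91·e^(−0.0703·7/12) + 4.91·e^(−0.0703·8/12)
I = 4.7127 + 4.6852 = 9.3979
F = (S − I)·e^(rT) = (174.24 − 9.3979) · e^(0.0703·14/12)
= 164.8421 · e^0.082017 = 164.8421 × 1.085474 = ¥178.93

¥178.93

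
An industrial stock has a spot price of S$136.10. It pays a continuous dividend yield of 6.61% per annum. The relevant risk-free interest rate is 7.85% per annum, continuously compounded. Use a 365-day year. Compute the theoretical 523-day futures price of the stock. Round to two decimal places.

S$138.54

F = S·e^((r − q)T) = 136.10 · e^((0.0785 − 0.0661) × 523/365)
= 136.10 · e^0.017768 = 136.10 × 1.017927
F = S$138.54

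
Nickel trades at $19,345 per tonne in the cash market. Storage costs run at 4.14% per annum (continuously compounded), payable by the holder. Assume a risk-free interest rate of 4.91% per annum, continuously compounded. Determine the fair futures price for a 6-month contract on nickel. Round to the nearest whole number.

$20,240 per tonne

Net carry = r + u − y = 0.0491 + 0.0414 − 0.0000 = 0.0905
F = S·e^((r+u−y)T) = 19345 · e^(0.0905 × 6/12) = 19345 · e^0.045250
= 19345 × 1.046289 = $20,240 per tonne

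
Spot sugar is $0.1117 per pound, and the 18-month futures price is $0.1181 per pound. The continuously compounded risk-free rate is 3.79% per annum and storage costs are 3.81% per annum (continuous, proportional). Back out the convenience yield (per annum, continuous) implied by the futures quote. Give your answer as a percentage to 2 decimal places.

3.89%

F = S·e^((r+u−y)T) ⇒ (r+u−y) = ln(F/S)/T
ln(0.1181/0.1117) = 0.055715; /T ⇒ 0.037143
y = r + u − ln(F/S)/T = 0.0379 + 0.0381 − 0.037143 = 0.038857
y = 3.89%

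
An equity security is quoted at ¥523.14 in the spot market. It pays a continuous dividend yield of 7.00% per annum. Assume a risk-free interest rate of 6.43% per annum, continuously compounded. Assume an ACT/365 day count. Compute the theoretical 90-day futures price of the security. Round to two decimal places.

F = S·e^((r − q)T) = 523.14 · e^((0.0643 − 0.0700) × 90/365)
= 523.14 · e^-0.001405 = 523.14 × 0.998596
F = ¥522.41

¥522.41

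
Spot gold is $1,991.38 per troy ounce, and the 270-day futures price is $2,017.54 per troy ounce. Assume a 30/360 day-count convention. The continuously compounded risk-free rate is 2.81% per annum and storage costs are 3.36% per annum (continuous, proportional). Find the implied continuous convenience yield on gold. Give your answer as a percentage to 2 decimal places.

4.43%

F = S·e^((r+u−y)T) ⇒ (r+u−y) = ln(F/S)/T
ln(2017.54/1991.38) = 0.013051; /T ⇒ 0.017401
y = r + u − ln(F/S)/T = 0.0281 + 0.0336 − 0.017401 = 0.044299
y = 4.43%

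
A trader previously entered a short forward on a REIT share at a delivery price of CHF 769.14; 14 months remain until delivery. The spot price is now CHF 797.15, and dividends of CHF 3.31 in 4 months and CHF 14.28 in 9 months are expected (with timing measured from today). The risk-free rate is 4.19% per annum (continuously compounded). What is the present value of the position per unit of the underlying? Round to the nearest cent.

-CHF 47.60

PV(remaining dividends) I = 3.31·e^(−0.0419·4/12) + 14.28·e^(−0.0419·9/12) = 17.1023
Current forward F = (S − I)·e^(rT) = (797.15 − 17.1023)·e^(0.0419·14/12) = 780.0477 × 1.050098 = 819.1265
Value (long) = (F − K)·e^(−rT) = (819.1265 − 769.14) × 0.952292 = 47.6017
Short position value = −(long value) = -CHF 47.60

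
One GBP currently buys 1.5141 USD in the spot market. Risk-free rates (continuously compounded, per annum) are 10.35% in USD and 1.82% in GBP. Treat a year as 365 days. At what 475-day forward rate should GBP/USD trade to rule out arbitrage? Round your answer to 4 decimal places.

1.6919

F = S·e^((r_USD − r_GBP)T) = 1.5141 · e^((0.1035 − 0.0182) × 475/365)
= 1.5141 · e^0.111007 = 1.5141 × 1.117403
F = 1.6919 USD per GBP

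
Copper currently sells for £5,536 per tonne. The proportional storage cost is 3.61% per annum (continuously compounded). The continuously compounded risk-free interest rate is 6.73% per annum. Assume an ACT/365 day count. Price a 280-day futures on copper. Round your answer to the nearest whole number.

£5,993 per tonne

Net carry = r + u − y = 0.0673 + 0.0361 − 0.0000 = 0.1034
F = S·e^((r+u−y)T) = 5536 · e^(0.1034 × 280/365) = 5536 · e^0.079321
= 5536 × 1.082552 = £5,993 per tonne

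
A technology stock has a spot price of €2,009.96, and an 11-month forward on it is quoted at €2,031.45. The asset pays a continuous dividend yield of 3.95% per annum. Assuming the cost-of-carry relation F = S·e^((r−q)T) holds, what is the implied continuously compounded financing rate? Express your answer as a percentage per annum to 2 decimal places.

5.11%

From F = S·e^((r−q)T): (r − q) = ln(F/S)/T
ln(2031.45/2009.96) = ln(1.010692) = 0.010635
(r − q) = 0.010635 / (11/12) = 0.011602
r = ln(F/S)/T + q = 0.011602 + 0.0395 = 0.051102
r = 5.11%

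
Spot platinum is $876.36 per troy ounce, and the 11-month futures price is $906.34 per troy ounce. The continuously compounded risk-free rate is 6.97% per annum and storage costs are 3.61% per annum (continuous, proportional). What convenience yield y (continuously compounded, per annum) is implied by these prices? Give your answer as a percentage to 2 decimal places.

6.91%

F = S·e^((r+u−y)T) ⇒ (r+u−y) = ln(F/S)/T
ln(906.34/876.36) = 0.033638; /T ⇒ 0.036696
y = r + u − ln(F/S)/T = 0.0697 + 0.0361 − 0.036696 = 0.069104
y = 6.91%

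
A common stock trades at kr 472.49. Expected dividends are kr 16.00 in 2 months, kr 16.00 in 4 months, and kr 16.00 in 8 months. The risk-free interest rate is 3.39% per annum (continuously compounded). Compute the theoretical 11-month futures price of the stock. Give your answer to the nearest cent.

PV(dividends) I = 16.00·e^(−0.0339·2/12) + 16.00·e^(−0.0339·4/12) + 16.00·e^(−0.0339·8/12)
I = 15.9099 + 15.8202 + 15.6425 = 47.3726
F = (S − I)·e^(rT) = (472.49 − 47.3726) · e^(0.0339·11/12)
= 425.1174 · e^0.031075 = 425.1174 × 1.031563 = kr 438.54

kr 438.54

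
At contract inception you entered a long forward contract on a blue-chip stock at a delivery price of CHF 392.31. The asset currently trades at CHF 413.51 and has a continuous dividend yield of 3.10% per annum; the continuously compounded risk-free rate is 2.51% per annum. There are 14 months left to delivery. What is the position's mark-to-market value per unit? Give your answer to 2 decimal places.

CHF 17.83

Current fair forward for the remaining 14 months: F = S·e^((r − q)·T), (r − q) = 0.0251 − 0.0310 = -0.0059
F = 413.51 · e^(-0.0059 × 14/12) = 413.51 × 0.993140 = 410.6733
Value of long forward = (F − K)·e^(−rT) = (410.6733 − 392.31) · e^(−0.0251·14/12)
= 18.3633 × 0.971141 = 17.83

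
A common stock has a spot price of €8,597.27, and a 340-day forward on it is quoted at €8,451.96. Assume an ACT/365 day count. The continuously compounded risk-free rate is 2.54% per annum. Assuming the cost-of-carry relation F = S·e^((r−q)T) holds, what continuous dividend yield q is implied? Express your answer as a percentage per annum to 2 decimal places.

From F = S·e^((r−q)T): (r − q) = ln(F/S)/T
ln(8451.96/8597.27) = ln(0.983098) = -0.017046
(r − q) = -0.017046 / (340/365) = -0.018299
q = r − ln(F/S)/T = 0.0254 + 0.018299 = 0.043699
q = 4.37%

4.37%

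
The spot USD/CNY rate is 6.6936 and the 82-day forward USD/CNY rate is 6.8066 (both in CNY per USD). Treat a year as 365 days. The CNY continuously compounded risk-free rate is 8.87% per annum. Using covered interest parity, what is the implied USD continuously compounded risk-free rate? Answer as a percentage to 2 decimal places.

1.42%

F = S·e^((r_CNY − r_USD)T) ⇒ r_USD = r_CNY − ln(F/S)/T
ln(6.8066/6.6936) = 0.016741; /(82/365) = 0.074518
r_USD = 0.0887 − 0.074518 = 0.014182
r_USD = 1.42%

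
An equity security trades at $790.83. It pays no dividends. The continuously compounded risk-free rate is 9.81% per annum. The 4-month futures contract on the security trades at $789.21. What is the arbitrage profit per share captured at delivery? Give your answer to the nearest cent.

$27.91 per share

Fair futures: F* = S·e^(carry·T), with carry = r = 0.0981
F* = 790.83 · e^(0.0981 × 4/12) = 790.83 · e^0.032700 = 790.83 × 1.033241 = $817.1180
Market $789.21 < fair $817.1180: forward underpriced → reverse cash-and-carry (short spot, go long the forward).
At maturity, profit = |F_mkt − F*| = |789.21 − 817.1180| = $27.91 per share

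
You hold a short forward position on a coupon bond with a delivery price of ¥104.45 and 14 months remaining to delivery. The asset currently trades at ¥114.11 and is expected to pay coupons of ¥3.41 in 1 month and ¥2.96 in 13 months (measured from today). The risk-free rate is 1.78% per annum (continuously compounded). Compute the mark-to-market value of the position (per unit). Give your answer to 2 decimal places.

-¥5.50

PV(remaining coupons) I = 3.41·e^(−0.0178·1/12) + 2.96·e^(−0.0178·13/12) = 6.3084
Current forward F = (S − I)·e^(rT) = (114.11 − 6.3084)·e^(0.0178·14/12) = 107.8016 × 1.020984 = 110.0637
Value (long) = (F − K)·e^(−rT) = (110.0637 − 104.45) × 0.979447 = 5.4983
Short position value = −(long value) = -¥5.50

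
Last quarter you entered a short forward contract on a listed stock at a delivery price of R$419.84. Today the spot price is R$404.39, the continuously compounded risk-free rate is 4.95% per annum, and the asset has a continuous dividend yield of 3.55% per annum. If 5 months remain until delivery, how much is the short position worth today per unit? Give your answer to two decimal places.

Current fair forward for the remaining 5 months: F = S·e^((r − q)·T), (r − q) = 0.0495 − 0.0355 = 0.0140
F = 404.39 · e^(0.0140 × 5/12) = 404.39 × 1.005850 = 406.7557
Value of long forward = (F − K)·e^(−rT) = (406.7557 − 419.84) · e^(−0.0495·5/12)
= -13.0843 × 0.979586 = -12.82
Short position value = −(long value) = R$12.82

R$12.82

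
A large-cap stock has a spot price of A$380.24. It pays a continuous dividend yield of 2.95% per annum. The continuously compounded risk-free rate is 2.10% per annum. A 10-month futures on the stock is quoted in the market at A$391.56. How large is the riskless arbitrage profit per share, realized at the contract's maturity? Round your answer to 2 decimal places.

Fair futures: F* = S·e^(carry·T), with carry = (r − q) = 0.0210 − 0.0295 = -0.0085
F* = 380.24 · e^(-0.0085 × 10/12) = 380.24 · e^-0.007083 = 380.24 × 0.992942 = A$377.5563
Market A$391.56 > fair A$377.5563: forward overpriced → cash-and-carry (buy spot, short the forward).
At maturity, profit = |F_mkt − F*| = |391.56 − 377.5563| = A$14.00 per share

A$14.00 per share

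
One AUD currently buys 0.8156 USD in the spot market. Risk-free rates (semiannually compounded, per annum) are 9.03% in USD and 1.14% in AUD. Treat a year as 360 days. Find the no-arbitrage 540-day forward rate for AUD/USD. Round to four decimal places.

0.9154

By covered interest parity, F = S · (1+r_USD/2)^(2T) / (1+r_AUD/2)^(2T)
= 0.8156 × 1.141658 / 1.017198 = 0.8156 × 1.122356
F = 0.9154 USD per AUD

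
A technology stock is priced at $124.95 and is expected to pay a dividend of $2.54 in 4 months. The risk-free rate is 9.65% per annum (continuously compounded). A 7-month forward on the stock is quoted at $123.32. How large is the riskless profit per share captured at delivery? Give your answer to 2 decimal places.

$6.26 per share

PV(dividends) I = 2.54·e^(−0.0965·4/12) = 2.4596
Fair forward F* = (S − I)·e^(rT) = (124.95 − 2.4596)·e^0.056292 = 122.4904 × 1.057907 = 129.5835
Market $123.32 < fair 129.5835: forward underpriced → reverse cash-and-carry (short the stock, invest proceeds at r, pay the dividends, go long the forward).
Profit at T = |F_mkt − F*| = |123.32 − 129.5835| = $6.26 per share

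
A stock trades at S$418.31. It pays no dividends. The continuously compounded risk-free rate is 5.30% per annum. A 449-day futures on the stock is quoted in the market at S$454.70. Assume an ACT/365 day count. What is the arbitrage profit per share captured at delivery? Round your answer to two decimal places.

S$8.21 per share

Fair futures: F* = S·e^(carry·T), with carry = r = 0.0530
F* = 418.31 · e^(0.0530 × 449/365) = 418.31 · e^0.065197 = 418.31 × 1.067369 = S$446.4911
Market S$454.70 > fair S$446.4911: forward overpriced → cash-and-carry (buy spot, short the forward).
At maturity, profit = |F_mkt − F*| = |454.70 − 446.4911| = S$8.21 per share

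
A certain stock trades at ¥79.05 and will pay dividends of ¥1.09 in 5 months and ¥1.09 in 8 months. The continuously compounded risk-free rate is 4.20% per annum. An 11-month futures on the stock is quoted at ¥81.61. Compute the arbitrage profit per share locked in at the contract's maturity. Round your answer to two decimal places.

¥1.67 per share

PV(dividends) I = 1.09·e^(−0.0420·5/12) + 1.09·e^(−0.0420·8/12) = 2.1310
Fair futures F* = (S − I)·e^(rT) = (79.05 − 2.1310)·e^0.038500 = 76.9190 × 1.039251 = 79.9381
Market ¥81.61 > fair 79.9381: forward overpriced → cash-and-carry (borrow at r, buy the stock and collect the dividends, short the forward).
Profit at T = |F_mkt − F*| = |81.61 − 79.9381| = ¥1.67 per share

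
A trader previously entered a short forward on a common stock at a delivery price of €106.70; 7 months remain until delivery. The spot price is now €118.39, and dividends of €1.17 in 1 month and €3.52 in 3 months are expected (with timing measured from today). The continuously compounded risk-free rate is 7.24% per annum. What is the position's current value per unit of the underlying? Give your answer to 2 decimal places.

-€11.48

PV(remaining dividends) I = 1.17·e^(−0.0724·1/12) + 3.52·e^(−0.0724·3/12) = 4.6198
Current forward F = (S − I)·e^(rT) = (118.39 − 4.6198)·e^(0.0724·7/12) = 113.7702 × 1.043138 = 118.6780
Value (long) = (F − K)·e^(−rT) = (118.6780 − 106.70) × 0.958646 = 11.4827
Short position value = −(long value) = -€11.48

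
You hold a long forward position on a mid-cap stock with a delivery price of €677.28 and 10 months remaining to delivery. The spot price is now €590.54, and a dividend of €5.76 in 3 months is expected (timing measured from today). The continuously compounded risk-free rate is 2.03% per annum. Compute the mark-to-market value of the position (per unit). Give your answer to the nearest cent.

PV(remaining dividends) I = 5.76·e^(−0.0203·3/12) = 5.7308
Current forward F = (S − I)·e^(rT) = (590.54 − 5.7308)·e^(0.0203·10/12) = 584.8092 × 1.017061 = 594.7866
Value (long) = (F − K)·e^(−rT) = (594.7866 − 677.28) × 0.983226 = -81.1097
Value = -€81.11

-€81.11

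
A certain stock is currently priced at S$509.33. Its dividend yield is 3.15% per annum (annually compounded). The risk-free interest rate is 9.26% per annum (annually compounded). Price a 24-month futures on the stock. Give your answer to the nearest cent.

S$571.46

F = S · (1+r)^T / (1+q)^T
= 509.33 × 1.193775 / 1.063992 = 509.33 × 1.121977
F = S$571.46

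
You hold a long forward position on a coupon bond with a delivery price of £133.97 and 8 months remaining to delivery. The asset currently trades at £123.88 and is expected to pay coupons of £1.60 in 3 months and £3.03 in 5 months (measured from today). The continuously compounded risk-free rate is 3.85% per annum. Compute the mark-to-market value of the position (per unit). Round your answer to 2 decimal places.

PV(remaining coupons) I = 1.60·e^(−0.0385·3/12) + 3.03·e^(−0.0385·5/12) = 4.5665
Current forward F = (S − I)·e^(rT) = (123.88 − 4.5665)·e^(0.0385·8/12) = 119.3135 × 1.025999 = 122.4155
Value (long) = (F − K)·e^(−rT) = (122.4155 − 133.97) × 0.974660 = -11.2617
Value = -£11.26

-£11.26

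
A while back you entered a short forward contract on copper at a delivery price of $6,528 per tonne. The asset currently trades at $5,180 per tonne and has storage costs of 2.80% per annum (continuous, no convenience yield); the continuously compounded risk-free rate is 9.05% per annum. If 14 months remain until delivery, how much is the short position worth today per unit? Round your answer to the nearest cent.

Current fair forward for the remaining 14 months: F = S·e^((r + u)·T), (r + u) = 0.0905 + 0.0280 = 0.1185
F = 5180 · e^(0.1185 × 14/12) = 5180 × 1.14826258 = 5948.0002
Value of long forward = (F − K)·e^(−rT) = (5948.0002 − 6528) · e^(−0.0905·14/12)
= -579.9998 × 0.89979949 = -521.88
Short position value = −(long value) = $521.88

$521.88 per tonne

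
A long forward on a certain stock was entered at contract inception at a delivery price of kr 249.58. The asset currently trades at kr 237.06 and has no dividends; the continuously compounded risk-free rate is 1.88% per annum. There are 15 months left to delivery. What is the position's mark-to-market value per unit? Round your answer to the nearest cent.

Current fair forward for the remaining 15 months: F = S·e^(r·T), r = 0.0188
F = 237.06 · e^(0.0188 × 15/12) = 237.06 × 1.023778 = 242.6968
Value of long forward = (F − K)·e^(−rT) = (242.6968 − 249.58) · e^(−0.0188·15/12)
= -6.8832 × 0.976774 = -6.72

-kr 6.72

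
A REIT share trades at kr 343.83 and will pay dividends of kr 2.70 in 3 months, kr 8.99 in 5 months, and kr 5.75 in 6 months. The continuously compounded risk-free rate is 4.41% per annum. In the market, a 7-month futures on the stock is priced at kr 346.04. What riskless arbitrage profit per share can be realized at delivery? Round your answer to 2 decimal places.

PV(dividends) I = 2.70·e^(−0.0441·3/12) + 8.99·e^(−0.0441·5/12) + 5.75·e^(−0.0441·6/12) = 17.1213
Fair futures F* = (S − I)·e^(rT) = (343.83 − 17.1213)·e^0.025725 = 326.7087 × 1.026059 = 335.2224
Market kr 346.04 > fair 335.2224: forward overpriced → cash-and-carry (borrow at r, buy the stock and collect the dividends, short the forward).
Profit at T = |F_mkt − F*| = |346.04 − 335.2224| = kr 10.82 per share

kr 10.82 per share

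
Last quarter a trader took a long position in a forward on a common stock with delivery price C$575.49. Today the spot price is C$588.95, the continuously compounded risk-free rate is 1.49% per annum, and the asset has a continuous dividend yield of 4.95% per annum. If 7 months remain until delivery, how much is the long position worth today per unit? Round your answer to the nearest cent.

C$1.68

Current fair forward for the remaining 7 months: F = S·e^((r − q)·T), (r − q) = 0.0149 − 0.0495 = -0.0346
F = 588.95 · e^(-0.0346 × 7/12) = 588.95 × 0.980019 = 577.1822
Value of long forward = (F − K)·e^(−rT) = (577.1822 − 575.49) · e^(−0.0149·7/12)
= 1.6922 × 0.991346 = 1.68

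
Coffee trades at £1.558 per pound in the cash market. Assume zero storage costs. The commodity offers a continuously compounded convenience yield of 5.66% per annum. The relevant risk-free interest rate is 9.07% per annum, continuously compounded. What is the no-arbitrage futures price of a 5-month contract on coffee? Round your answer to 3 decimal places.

Net carry = r + u − y = 0.0907 + 0.0000 − 0.0566 = 0.0341
F = S·e^((r+u−y)T) = 1.558 · e^(0.0341 × 5/12) = 1.558 · e^0.014208
= 1.558 × 1.014309 = £1.580 per pound

£1.580 per pound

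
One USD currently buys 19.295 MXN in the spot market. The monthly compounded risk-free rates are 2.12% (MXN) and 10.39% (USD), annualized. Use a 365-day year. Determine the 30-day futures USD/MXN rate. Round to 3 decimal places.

19.165

By covered interest parity, F = S · (1+r_MXN/12)^(12T) / (1+r_USD/12)^(12T)
= 19.295 × 1.001742 / 1.008539 = 19.295 × 0.993261
F = 19.165 MXN per USD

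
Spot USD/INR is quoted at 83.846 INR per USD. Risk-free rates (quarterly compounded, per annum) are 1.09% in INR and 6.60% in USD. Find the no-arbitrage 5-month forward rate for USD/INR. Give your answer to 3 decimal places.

By covered interest parity, F = S · (1+r_INR/4)^(4T) / (1+r_USD/4)^(4T)
= 83.846 × 1.004546 / 1.027651 = 83.846 × 0.977517
F = 81.961 INR per USD

81.961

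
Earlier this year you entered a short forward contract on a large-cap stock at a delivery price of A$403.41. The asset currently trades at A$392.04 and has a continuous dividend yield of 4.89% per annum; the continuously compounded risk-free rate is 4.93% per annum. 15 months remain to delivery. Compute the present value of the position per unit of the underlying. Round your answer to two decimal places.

A$10.51

Current fair forward for the remaining 15 months: F = S·e^((r − q)·T), (r − q) = 0.0493 − 0.0489 = 0.0004
F = 392.04 · e^(0.0004 × 15/12) = 392.04 × 1.000500 = 392.2360
Value of long forward = (F − K)·e^(−rT) = (392.2360 − 403.41) · e^(−0.0493·15/12)
= -11.1740 × 0.940235 = -10.51
Short position value = −(long value) = A$10.51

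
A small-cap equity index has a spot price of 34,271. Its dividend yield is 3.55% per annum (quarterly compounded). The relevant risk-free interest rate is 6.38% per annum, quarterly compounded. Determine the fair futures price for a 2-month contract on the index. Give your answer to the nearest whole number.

34,431

F = S · (1+r/4)^(4T) / (1+q/4)^(4T)
= 34271 × 1.010605 / 1.005908 = 34271 × 1.004669
F = 34,431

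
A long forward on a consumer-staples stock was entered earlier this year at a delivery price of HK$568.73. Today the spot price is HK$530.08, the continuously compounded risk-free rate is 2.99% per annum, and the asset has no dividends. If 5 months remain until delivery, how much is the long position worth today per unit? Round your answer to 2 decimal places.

-HK$31.61

Current fair forward for the remaining 5 months: F = S·e^(r·T), r = 0.0299
F = 530.08 · e^(0.0299 × 5/12) = 530.08 × 1.012536 = 536.7251
Value of long forward = (F − K)·e^(−rT) = (536.7251 − 568.73) · e^(−0.0299·5/12)
= -32.0049 × 0.987619 = -31.61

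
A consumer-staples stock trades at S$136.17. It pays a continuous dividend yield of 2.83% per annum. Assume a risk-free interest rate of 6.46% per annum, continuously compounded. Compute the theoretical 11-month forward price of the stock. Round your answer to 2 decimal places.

S$140.78

F = S·e^((r − q)T) = 136.17 · e^((0.0646 − 0.0283) × 11/12)
= 136.17 · e^0.033275 = 136.17 × 1.033835
F = S$140.78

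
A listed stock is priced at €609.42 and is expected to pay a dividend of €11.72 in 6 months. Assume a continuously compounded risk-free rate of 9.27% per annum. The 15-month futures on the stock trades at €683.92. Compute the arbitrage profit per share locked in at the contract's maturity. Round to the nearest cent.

PV(dividends) I = 11.72·e^(−0.0927·6/12) = 11.1892
Fair futures F* = (S − I)·e^(rT) = (609.42 − 11.1892)·e^0.115875 = 598.2308 × 1.122856 = 671.7270
Market €683.92 > fair 671.7270: forward overpriced → cash-and-carry (borrow at r, buy the stock and collect the dividends, short the forward).
Profit at T = |F_mkt − F*| = |683.92 − 671.7270| = €12.19 per share

€12.19 per share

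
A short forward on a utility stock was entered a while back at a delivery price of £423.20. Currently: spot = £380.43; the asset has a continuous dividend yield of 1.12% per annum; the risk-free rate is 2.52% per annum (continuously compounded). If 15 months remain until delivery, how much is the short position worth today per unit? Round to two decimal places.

Current fair forward for the remaining 15 months: F = S·e^((r − q)·T), (r − q) = 0.0252 − 0.0112 = 0.0140
F = 380.43 · e^(0.0140 × 15/12) = 380.43 × 1.017654 = 387.1461
Value of long forward = (F − K)·e^(−rT) = (387.1461 − 423.20) · e^(−0.0252·15/12)
= -36.0539 × 0.968991 = -34.94
Short position value = −(long value) = £34.94

£34.94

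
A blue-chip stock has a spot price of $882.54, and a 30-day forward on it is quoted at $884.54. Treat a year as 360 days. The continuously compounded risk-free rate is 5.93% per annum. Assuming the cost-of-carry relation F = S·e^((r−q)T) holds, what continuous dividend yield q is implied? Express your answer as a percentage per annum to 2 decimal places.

3.21%

From F = S·e^((r−q)T): (r − q) = ln(F/S)/T
ln(884.54/882.54) = ln(1.002266) = 0.002263
(r − q) = 0.002263 / (30/360) = 0.027156
q = r − ln(F/S)/T = 0.0593 − 0.027156 = 0.032144
q = 3.21%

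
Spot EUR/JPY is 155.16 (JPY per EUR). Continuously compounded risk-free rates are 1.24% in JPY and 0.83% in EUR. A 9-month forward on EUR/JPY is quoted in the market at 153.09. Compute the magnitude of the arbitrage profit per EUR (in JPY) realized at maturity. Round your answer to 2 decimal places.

Fair forward: F* = S·e^(carry·T), with carry = (r_JPY − r_EUR) = 0.0124 − 0.0083 = 0.0041
F* = 155.16 · e^(0.0041 × 9/12) = 155.16 · e^0.003075 = 155.16 × 1.003080 = 155.6379
Market 153.09 < fair 155.6379: forward underpriced → reverse cash-and-carry (short spot, go long the forward).
At maturity, profit = |F_mkt − F*| = |153.09 − 155.6379| = 2.55 per EUR (in JPY)

2.55 per EUR (in JPY)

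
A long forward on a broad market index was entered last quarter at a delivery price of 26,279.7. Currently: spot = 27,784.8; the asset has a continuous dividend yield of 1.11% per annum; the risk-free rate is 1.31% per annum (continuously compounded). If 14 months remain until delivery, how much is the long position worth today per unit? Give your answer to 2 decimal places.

1546.19

Current fair forward for the remaining 14 months: F = S·e^((r − q)·T), (r − q) = 0.0131 − 0.0111 = 0.0020
F = 27784.8 · e^(0.0020 × 14/12) = 27784.8 × 1.00233606 = 27849.7070
Value of long forward = (F − K)·e^(−rT) = (27849.7070 − 26279.7) · e^(−0.0131·14/12)
= 1570.0070 × 0.98483286 = 1546.19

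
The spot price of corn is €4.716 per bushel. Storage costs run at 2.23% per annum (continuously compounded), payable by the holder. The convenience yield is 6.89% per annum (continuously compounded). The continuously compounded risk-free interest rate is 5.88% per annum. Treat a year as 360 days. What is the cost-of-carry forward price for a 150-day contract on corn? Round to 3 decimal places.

Net carry = r + u − y = 0.0588 + 0.0223 − 0.0689 = 0.0122
F = S·e^((r+u−y)T) = 4.716 · e^(0.0122 × 150/360) = 4.716 · e^0.005083
= 4.716 × 1.005096 = €4.740 per bushel

€4.740 per bushel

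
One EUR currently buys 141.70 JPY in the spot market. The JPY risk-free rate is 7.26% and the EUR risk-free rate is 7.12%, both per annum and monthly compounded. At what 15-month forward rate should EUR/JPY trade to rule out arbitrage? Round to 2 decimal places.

141.95

By covered interest parity, F = S · (1+r_JPY/12)^(12T) / (1+r_EUR/12)^(12T)
= 141.70 × 1.094696 / 1.092793 = 141.70 × 1.001741
F = 141.95 JPY per EUR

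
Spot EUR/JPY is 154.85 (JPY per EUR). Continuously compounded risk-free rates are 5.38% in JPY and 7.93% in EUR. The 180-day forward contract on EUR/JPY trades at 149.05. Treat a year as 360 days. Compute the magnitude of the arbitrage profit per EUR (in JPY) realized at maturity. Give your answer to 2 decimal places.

Fair forward: F* = S·e^(carry·T), with carry = (r_JPY − r_EUR) = 0.0538 − 0.0793 = -0.0255
F* = 154.85 · e^(-0.0255 × 180/360) = 154.85 · e^-0.012750 = 154.85 × 0.987331 = 152.8882
Market 149.05 < fair 152.8882: forward underpriced → reverse cash-and-carry (short spot, go long the forward).
At maturity, profit = |F_mkt − F*| = |149.05 − 152.8882| = 3.84 per EUR (in JPY)

3.84 per EUR (in JPY)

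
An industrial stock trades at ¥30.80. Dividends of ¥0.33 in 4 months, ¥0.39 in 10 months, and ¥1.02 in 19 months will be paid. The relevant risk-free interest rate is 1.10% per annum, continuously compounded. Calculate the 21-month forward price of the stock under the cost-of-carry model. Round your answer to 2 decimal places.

PV(dividends) I = 0.33·e^(−0.0110·4/12) + 0.39·e^(−0.0110·10/12) + 1.02·e^(−0.0110·19/12)
I = 0.3288 + 0.3864 + 1.0024 = 1.7176
F = (S − I)·e^(rT) = (30.80 − 1.7176) · e^(0.0110·21/12)
= 29.0824 · e^0.019250 = 29.0824 × 1.019436 = ¥29.65

¥29.65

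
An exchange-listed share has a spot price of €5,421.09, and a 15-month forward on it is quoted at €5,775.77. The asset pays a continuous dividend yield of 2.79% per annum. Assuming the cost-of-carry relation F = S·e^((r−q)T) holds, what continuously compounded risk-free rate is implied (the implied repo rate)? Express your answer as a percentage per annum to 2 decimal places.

7.86%

From F = S·e^((r−q)T): (r − q) = ln(F/S)/T
ln(5775.77/5421.09) = ln(1.065426) = 0.063375
(r − q) = 0.063375 / (15/12) = 0.050700
r = ln(F/S)/T + q = 0.050700 + 0.0279 = 0.078600
r = 7.86%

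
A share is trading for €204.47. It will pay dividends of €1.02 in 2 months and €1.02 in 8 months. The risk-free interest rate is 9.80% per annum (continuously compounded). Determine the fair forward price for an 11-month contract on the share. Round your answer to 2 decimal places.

€221.55

PV(dividends) I = 1.02·e^(−0.0980·2/12) + 1.02·e^(−0.0980·8/12)
I = 1.0035 + 0.9555 = 1.9590
F = (S − I)·e^(rT) = (204.47 − 1.9590) · e^(0.0980·11/12)
= 202.5110 · e^0.089833 = 202.5110 × 1.093992 = €221.55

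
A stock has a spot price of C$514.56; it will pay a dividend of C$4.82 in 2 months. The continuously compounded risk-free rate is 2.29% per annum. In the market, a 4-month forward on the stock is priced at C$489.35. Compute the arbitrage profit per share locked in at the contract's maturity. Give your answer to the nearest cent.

C$24.31 per share

PV(dividends) I = 4.82·e^(−0.0229·2/12) = 4.8016
Fair forward F* = (S − I)·e^(rT) = (514.56 − 4.8016)·e^0.007633 = 509.7584 × 1.007662 = 513.6642
Market C$489.35 < fair 513.6642: forward underpriced → reverse cash-and-carry (short the stock, invest proceeds at r, pay the dividends, go long the forward).
Profit at T = |F_mkt − F*| = |489.35 − 513.6642| = C$24.31 per share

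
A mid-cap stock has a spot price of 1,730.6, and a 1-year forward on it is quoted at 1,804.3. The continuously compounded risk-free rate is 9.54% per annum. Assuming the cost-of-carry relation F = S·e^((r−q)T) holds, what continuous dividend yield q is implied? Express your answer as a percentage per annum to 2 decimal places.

From F = S·e^((r−q)T): (r − q) = ln(F/S)/T
ln(1804.3/1730.6) = ln(1.042586) = 0.041704
(r − q) = 0.041704 / (1) = 0.041704
q = r − ln(F/S)/T = 0.0954 − 0.041704 = 0.053696
q = 5.37%

5.37%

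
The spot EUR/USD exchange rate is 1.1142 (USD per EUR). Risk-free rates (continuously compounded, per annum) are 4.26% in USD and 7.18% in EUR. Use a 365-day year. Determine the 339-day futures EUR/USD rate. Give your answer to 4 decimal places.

1.0844

F = S·e^((r_USD − r_EUR)T) = 1.1142 · e^((0.0426 − 0.0718) × 339/365)
= 1.1142 · e^-0.027120 = 1.1142 × 0.973244
F = 1.0844 USD per EUR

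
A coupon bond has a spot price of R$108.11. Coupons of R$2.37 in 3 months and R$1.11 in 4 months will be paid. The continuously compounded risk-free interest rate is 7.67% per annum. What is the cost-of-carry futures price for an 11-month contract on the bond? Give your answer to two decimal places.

R$112.33

PV(coupons) I = 2.37·e^(−0.0767·3/12) + 1.11·e^(−0.0767·4/12)
I = 2.3250 + 1.0820 = 3.4070
F = (S − I)·e^(rT) = (108.11 − 3.4070) · e^(0.0767·11/12)
= 104.7030 · e^0.070308 = 104.7030 × 1.072839 = R$112.33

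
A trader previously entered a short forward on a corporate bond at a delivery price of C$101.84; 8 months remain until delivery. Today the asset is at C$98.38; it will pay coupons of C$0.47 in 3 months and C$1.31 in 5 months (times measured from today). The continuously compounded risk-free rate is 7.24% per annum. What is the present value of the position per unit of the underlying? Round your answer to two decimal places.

PV(remaining coupons) I = 0.47·e^(−0.0724·3/12) + 1.31·e^(−0.0724·5/12) = 1.7326
Current forward F = (S − I)·e^(rT) = (98.38 − 1.7326)·e^(0.0724·8/12) = 96.6474 × 1.049450 = 101.4266
Value (long) = (F − K)·e^(−rT) = (101.4266 − 101.84) × 0.952880 = -0.3939
Short position value = −(long value) = C$0.39

C$0.39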